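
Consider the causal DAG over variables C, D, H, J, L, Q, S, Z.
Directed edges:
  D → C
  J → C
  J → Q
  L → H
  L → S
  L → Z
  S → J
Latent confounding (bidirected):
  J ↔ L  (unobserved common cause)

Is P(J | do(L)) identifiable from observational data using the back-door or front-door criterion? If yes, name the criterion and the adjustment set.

desc(L)\{L}={C,H,J,Q,S,Z}; candidates ⊆ {D}.
L↔J: latent back-door arc(s) into L.
size 0: {}; under {} L still reaches {C,J,Q} ∋ J.
size 1: {D}; under {D} L still reaches {C,J,Q} ∋ J.
L↔J cannot be blocked by any observed set — no back-door set.
{S}: (i) intercepts every directed L→J path; (ii) no back-door L→{S}; (iii) {L} blocks every back-door {S}→J. Front-door holds.
P(J|do(L)) = Σ_{S} P(S|L) Σ_{L'} P(J|S,L')P(L').

P(J|do(L)): frontdoor, adjust for {S}.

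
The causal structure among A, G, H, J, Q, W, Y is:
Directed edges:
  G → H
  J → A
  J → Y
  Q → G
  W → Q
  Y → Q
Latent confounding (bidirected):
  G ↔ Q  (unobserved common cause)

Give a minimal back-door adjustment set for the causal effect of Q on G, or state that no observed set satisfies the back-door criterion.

desc(Q)\{Q}={G,H}; candidates ⊆ {A,J,W,Y}.
Q↔G: latent back-door arc(s) into Q.
size 0: {}; under {} Q still reaches {A,G,H,J,W,Y} ∋ G.
size 1: {A}, {J}, {W} …(+1); under {A} Q still reaches {G,H,J,W,Y} ∋ G.
size 2: {A,J}, {A,W}, {A,Y} …(+3); under {A,J} Q still reaches {G,H,W,Y} ∋ G.
Q↔G cannot be blocked by any observed set — no back-door set.

Q→G: no observed back-door set.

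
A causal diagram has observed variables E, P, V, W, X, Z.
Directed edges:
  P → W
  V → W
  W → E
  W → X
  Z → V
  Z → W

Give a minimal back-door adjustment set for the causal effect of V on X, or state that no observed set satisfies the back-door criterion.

V→X: minimal back-door set {Z}.

desc(V)\{V}={E,W,X}; candidates ⊆ {P,Z}.
size 0: {}; under {} V still reaches {E,W,X,Z} ∋ X.
{Z}: V⊥X given {Z} in G with V→· removed — back-door holds.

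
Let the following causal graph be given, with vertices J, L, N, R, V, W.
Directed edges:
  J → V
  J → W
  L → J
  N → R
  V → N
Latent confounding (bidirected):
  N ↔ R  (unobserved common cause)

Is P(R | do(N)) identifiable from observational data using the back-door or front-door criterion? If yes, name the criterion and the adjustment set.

desc(N)\{N}={R}; candidates ⊆ {J,L,V,W}.
N↔R: latent back-door arc(s) into N.
size 0: {}; under {} N still reaches {J,L,R,V,W} ∋ R.
size 1: {J}, {L}, {V} …(+1); under {J} N still reaches {R,V} ∋ R.
size 2: {J,L}, {J,V}, {J,W} …(+3); under {J,L} N still reaches {R,V} ∋ R.
N↔R cannot be blocked by any observed set — no back-door set.
No mediator lies on a directed N→…→R path.
Neither criterion identifies P(R|do(N)) in this graph.

P(R|do(N)): not identifiable (no BD/FD set).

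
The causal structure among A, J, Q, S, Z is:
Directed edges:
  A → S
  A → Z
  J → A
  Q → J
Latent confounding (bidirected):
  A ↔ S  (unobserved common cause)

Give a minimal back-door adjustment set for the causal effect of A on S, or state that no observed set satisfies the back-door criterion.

A→S: no observed back-door set.

desc(A)\{A}={S,Z}; candidates ⊆ {J,Q}.
A↔S: latent back-door arc(s) into A.
size 0: {}; under {} A still reaches {J,Q,S} ∋ S.
size 1: {J}, {Q}; under {J} A still reaches {S} ∋ S.
size 2: {J,Q}; under {J,Q} A still reaches {S} ∋ S.
A↔S cannot be blocked by any observed set — no back-door set.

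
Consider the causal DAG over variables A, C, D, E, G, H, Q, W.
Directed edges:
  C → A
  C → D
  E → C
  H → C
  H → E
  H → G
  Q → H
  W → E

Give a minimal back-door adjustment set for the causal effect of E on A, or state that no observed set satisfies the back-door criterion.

E→A: minimal back-door set {H}.

desc(E)\{E}={A,C,D}; candidates ⊆ {G,H,Q,W}.
size 0: {}; under {} E still reaches {A,C,D,G,H,Q,W} ∋ A.
{H}: E⊥A given {H} in G with E→· removed — back-door holds.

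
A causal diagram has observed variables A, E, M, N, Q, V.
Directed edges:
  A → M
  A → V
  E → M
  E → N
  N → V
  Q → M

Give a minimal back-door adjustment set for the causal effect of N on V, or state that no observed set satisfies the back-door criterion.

N→V: minimal back-door set ∅.

desc(N)\{N}={V}; candidates ⊆ {A,E,M,Q}.
∅: N⊥V given ∅ in G with N→· removed — back-door holds.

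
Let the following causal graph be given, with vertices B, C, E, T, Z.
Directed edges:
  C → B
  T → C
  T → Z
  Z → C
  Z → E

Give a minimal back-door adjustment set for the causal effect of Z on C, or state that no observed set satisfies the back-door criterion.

desc(Z)\{Z}={B,C,E}; candidates ⊆ {T}.
size 0: {}; under {} Z still reaches {B,C,T} ∋ C.
{T}: Z⊥C given {T} in G with Z→· removed — back-door holds.

Z→C: minimal back-door set {T}.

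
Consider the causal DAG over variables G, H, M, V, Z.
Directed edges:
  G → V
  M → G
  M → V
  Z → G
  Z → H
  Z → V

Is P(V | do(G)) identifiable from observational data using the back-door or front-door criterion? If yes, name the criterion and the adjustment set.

desc(G)\{G}={V}; candidates ⊆ {H,M,Z}.
size 0: {}; under {} G still reaches {H,M,V,Z} ∋ V.
size 1: {H}, {M}, {Z}; under {H} G still reaches {M,V,Z} ∋ V.
{M,Z}: G⊥V given {M,Z} in G with G→· removed — back-door holds.
P(V|do(G)) = Σ_{M,Z} P(V|G,M,Z)·P(M,Z).

P(V|do(G)): backdoor, adjust for {M, Z}.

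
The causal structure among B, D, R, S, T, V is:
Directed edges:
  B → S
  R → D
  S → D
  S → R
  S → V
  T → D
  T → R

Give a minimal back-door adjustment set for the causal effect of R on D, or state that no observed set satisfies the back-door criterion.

R→D: minimal back-door set {S, T}.

desc(R)\{R}={D}; candidates ⊆ {B,S,T,V}.
size 0: {}; under {} R still reaches {B,D,S,T,V} ∋ D.
size 1: {B}, {S}, {T} …(+1); under {B} R still reaches {D,S,T,V} ∋ D.
{S,T}: R⊥D given {S,T} in G with R→· removed — back-door holds.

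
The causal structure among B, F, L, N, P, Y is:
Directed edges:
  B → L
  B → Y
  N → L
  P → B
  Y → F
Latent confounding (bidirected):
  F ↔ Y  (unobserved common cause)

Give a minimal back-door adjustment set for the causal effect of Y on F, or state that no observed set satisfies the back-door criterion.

desc(Y)\{Y}={F}; candidates ⊆ {B,L,N,P}.
Y↔F: latent back-door arc(s) into Y.
size 0: {}; under {} Y still reaches {B,F,L,P} ∋ F.
size 1: {B}, {L}, {N} …(+1); under {B} Y still reaches {F} ∋ F.
size 2: {B,L}, {B,N}, {B,P} …(+3); under {B,L} Y still reaches {F} ∋ F.
Y↔F cannot be blocked by any observed set — no back-door set.

Y→F: no observed back-door set.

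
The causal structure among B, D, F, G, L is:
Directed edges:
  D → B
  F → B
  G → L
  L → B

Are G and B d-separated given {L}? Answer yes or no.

Bayes-Ball from G | {L} reaches ∅.
B ∉ reach(G|{L}) ⇒ G ⊥ B | {L}.

Yes — G ⊥ B | {L}.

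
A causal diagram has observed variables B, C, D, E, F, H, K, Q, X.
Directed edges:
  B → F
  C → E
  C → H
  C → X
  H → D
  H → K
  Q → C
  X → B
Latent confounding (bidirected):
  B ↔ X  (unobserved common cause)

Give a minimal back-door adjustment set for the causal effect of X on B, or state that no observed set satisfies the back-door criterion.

X→B: no observed back-door set.

desc(X)\{X}={B,F}; candidates ⊆ {C,D,E,H,K,Q}.
X↔B: latent back-door arc(s) into X.
size 0: {}; under {} X still reaches {B,C,D,E,F,H,K,Q} ∋ B.
size 1: {C}, {D}, {E} …(+3); under {C} X still reaches {B,F} ∋ B.
size 2: {C,D}, {C,E}, {C,H} …(+12); under {C,D} X still reaches {B,F} ∋ B.
X↔B cannot be blocked by any observed set — no back-door set.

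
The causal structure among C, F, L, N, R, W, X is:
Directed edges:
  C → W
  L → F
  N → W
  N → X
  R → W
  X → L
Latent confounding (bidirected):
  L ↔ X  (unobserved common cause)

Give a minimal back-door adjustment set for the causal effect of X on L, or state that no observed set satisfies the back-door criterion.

X→L: no observed back-door set.

desc(X)\{X}={F,L}; candidates ⊆ {C,N,R,W}.
X↔L: latent back-door arc(s) into X.
size 0: {}; under {} X still reaches {F,L,N,W} ∋ L.
size 1: {C}, {N}, {R} …(+1); under {C} X still reaches {F,L,N,W} ∋ L.
size 2: {C,N}, {C,R}, {C,W} …(+3); under {C,N} X still reaches {F,L} ∋ L.
X↔L cannot be blocked by any observed set — no back-door set.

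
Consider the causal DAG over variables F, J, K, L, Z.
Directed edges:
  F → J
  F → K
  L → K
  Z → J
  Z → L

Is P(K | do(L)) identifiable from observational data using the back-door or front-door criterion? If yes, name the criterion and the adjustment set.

desc(L)\{L}={K}; candidates ⊆ {F,J,Z}.
∅: L⊥K given ∅ in G with L→· removed — back-door holds.
P(K|do(L)) = P(K|L) — no adjustment needed.

P(K|do(L)): backdoor, adjust for ∅.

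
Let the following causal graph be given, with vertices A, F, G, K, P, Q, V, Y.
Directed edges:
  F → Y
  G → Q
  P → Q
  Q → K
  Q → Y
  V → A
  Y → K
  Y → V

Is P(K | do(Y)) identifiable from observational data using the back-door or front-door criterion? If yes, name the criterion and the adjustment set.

desc(Y)\{Y}={A,K,V}; candidates ⊆ {F,G,P,Q}.
size 0: {}; under {} Y still reaches {F,G,K,P,Q} ∋ K.
{Q}: Y⊥K given {Q} in G with Y→· removed — back-door holds.
P(K|do(Y)) = Σ_{Q} P(K|Y,Q)·P(Q).

P(K|do(Y)): backdoor, adjust for {Q}.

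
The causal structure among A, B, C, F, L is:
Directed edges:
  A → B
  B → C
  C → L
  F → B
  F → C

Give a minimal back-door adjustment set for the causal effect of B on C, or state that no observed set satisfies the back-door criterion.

B→C: minimal back-door set {F}.

desc(B)\{B}={C,L}; candidates ⊆ {A,F}.
size 0: {}; under {} B still reaches {A,C,F,L} ∋ C.
{F}: B⊥C given {F} in G with B→· removed — back-door holds.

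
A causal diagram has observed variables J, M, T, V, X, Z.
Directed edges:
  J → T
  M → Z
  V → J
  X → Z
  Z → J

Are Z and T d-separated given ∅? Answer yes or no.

No — Z and T are d-connected given ∅.

Bayes-Ball from Z | ∅ reaches {J,M,T,X}.
T ∈ reach(Z|∅) ⇒ Z ⊥̸ T | ∅.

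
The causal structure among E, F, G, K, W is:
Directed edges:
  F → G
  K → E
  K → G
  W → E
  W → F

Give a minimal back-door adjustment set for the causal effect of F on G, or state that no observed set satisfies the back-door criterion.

desc(F)\{F}={G}; candidates ⊆ {E,K,W}.
∅: F⊥G given ∅ in G with F→· removed — back-door holds.

F→G: minimal back-door set ∅.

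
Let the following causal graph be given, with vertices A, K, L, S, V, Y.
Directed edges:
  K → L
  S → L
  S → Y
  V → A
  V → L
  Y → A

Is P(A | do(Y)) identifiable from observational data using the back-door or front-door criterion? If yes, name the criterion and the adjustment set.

desc(Y)\{Y}={A}; candidates ⊆ {K,L,S,V}.
∅: Y⊥A given ∅ in G with Y→· removed — back-door holds.
P(A|do(Y)) = P(A|Y) — no adjustment needed.

P(A|do(Y)): backdoor, adjust for ∅.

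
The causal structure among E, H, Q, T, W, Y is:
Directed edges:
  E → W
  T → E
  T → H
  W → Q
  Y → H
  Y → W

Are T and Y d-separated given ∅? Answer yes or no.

Yes — T ⊥ Y | ∅.

Bayes-Ball from T | ∅ reaches {E,H,Q,W}.
Y ∉ reach(T|∅) ⇒ T ⊥ Y | ∅.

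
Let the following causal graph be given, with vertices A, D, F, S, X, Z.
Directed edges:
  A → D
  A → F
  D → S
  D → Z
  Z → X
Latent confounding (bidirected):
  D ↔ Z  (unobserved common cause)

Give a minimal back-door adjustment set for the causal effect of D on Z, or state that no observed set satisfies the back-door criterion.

D→Z: no observed back-door set.

desc(D)\{D}={S,X,Z}; candidates ⊆ {A,F}.
D↔Z: latent back-door arc(s) into D.
size 0: {}; under {} D still reaches {A,F,X,Z} ∋ Z.
size 1: {A}, {F}; under {A} D still reaches {X,Z} ∋ Z.
size 2: {A,F}; under {A,F} D still reaches {X,Z} ∋ Z.
D↔Z cannot be blocked by any observed set — no back-door set.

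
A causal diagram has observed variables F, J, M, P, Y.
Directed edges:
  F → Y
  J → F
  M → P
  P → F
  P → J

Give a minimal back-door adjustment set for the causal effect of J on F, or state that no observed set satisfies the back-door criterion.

J→F: minimal back-door set {P}.

desc(J)\{J}={F,Y}; candidates ⊆ {M,P}.
size 0: {}; under {} J still reaches {F,M,P,Y} ∋ F.
{P}: J⊥F given {P} in G with J→· removed — back-door holds.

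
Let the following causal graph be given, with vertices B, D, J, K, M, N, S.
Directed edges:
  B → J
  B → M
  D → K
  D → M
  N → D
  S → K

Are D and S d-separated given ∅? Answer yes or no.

Yes — D ⊥ S | ∅.

Bayes-Ball from D | ∅ reaches {K,M,N}.
S ∉ reach(D|∅) ⇒ D ⊥ S | ∅.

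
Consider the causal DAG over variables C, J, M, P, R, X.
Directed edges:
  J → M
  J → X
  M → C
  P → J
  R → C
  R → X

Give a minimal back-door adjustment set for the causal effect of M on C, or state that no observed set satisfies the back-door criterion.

desc(M)\{M}={C}; candidates ⊆ {J,P,R,X}.
∅: M⊥C given ∅ in G with M→· removed — back-door holds.

M→C: minimal back-door set ∅.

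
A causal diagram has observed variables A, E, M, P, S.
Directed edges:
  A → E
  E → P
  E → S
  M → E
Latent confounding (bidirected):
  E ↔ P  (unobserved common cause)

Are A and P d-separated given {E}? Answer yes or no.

No — A and P are d-connected given {E}.

Bayes-Ball from A | {E} reaches {M,P}.
P ∈ reach(A|{E}) ⇒ A ⊥̸ P | {E}.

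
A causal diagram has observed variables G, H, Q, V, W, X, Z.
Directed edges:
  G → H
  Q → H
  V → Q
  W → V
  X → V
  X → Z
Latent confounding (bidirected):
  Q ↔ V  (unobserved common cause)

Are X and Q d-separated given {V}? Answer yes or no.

No — X and Q are d-connected given {V}.

Bayes-Ball from X | {V} reaches {H,Q,W,Z}.
Q ∈ reach(X|{V}) ⇒ X ⊥̸ Q | {V}.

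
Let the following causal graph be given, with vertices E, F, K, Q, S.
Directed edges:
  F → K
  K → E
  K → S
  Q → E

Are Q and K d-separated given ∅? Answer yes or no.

Yes — Q ⊥ K | ∅.

Bayes-Ball from Q | ∅ reaches {E}.
K ∉ reach(Q|∅) ⇒ Q ⊥ K | ∅.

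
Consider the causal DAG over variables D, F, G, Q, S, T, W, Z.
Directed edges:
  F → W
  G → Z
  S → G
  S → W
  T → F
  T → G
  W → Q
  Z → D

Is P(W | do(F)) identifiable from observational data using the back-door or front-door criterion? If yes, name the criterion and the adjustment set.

P(W|do(F)): backdoor, adjust for ∅.

desc(F)\{F}={Q,W}; candidates ⊆ {D,G,S,T,Z}.
∅: F⊥W given ∅ in G with F→· removed — back-door holds.
P(W|do(F)) = P(W|F) — no adjustment needed.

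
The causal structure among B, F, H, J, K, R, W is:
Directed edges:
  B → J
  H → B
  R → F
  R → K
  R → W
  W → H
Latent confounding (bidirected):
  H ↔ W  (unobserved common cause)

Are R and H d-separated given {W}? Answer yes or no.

No — R and H are d-connected given {W}.

Bayes-Ball from R | {W} reaches {B,F,H,J,K}.
H ∈ reach(R|{W}) ⇒ R ⊥̸ H | {W}.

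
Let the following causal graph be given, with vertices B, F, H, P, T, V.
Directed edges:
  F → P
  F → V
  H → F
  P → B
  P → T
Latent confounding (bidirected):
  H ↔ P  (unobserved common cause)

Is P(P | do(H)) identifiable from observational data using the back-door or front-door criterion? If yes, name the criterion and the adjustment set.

desc(H)\{H}={B,F,P,T,V}; candidates ⊆ {—}.
H↔P: latent back-door arc(s) into H.
size 0: {}; under {} H still reaches {B,P,T} ∋ P.
H↔P cannot be blocked by any observed set — no back-door set.
{F}: (i) intercepts every directed H→P path; (ii) no back-door H→{F}; (iii) {H} blocks every back-door {F}→P. Front-door holds.
P(P|do(H)) = Σ_{F} P(F|H) Σ_{H'} P(P|F,H')P(H').

P(P|do(H)): frontdoor, adjust for {F}.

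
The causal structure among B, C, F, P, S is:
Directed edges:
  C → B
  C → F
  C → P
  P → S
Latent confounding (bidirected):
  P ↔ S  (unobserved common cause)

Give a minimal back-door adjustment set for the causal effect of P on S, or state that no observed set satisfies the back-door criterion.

desc(P)\{P}={S}; candidates ⊆ {B,C,F}.
P↔S: latent back-door arc(s) into P.
size 0: {}; under {} P still reaches {B,C,F,S} ∋ S.
size 1: {B}, {C}, {F}; under {B} P still reaches {C,F,S} ∋ S.
size 2: {B,C}, {B,F}, {C,F}; under {B,C} P still reaches {S} ∋ S.
P↔S cannot be blocked by any observed set — no back-door set.

P→S: no observed back-door set.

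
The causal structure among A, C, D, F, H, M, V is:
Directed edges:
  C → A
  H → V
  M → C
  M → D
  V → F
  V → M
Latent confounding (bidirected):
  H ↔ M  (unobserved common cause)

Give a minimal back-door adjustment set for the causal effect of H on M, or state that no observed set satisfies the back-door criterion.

desc(H)\{H}={A,C,D,F,M,V}; candidates ⊆ {—}.
H↔M: latent back-door arc(s) into H.
size 0: {}; under {} H still reaches {A,C,D,M} ∋ M.
H↔M cannot be blocked by any observed set — no back-door set.

H→M: no observed back-door set.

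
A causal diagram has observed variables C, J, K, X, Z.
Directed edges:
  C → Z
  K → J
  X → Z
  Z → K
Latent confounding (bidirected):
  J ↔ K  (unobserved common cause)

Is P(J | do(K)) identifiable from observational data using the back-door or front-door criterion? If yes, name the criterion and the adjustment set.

desc(K)\{K}={J}; candidates ⊆ {C,X,Z}.
K↔J: latent back-door arc(s) into K.
size 0: {}; under {} K still reaches {C,J,X,Z} ∋ J.
size 1: {C}, {X}, {Z}; under {C} K still reaches {J,X,Z} ∋ J.
size 2: {C,X}, {C,Z}, {X,Z}; under {C,X} K still reaches {J,Z} ∋ J.
K↔J cannot be blocked by any observed set — no back-door set.
No mediator lies on a directed K→…→J path.
Neither criterion identifies P(J|do(K)) in this graph.

P(J|do(K)): not identifiable (no BD/FD set).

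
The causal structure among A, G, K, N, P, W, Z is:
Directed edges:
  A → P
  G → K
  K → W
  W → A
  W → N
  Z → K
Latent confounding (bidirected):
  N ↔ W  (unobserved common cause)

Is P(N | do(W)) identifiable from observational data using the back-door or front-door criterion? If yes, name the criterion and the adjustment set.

desc(W)\{W}={A,N,P}; candidates ⊆ {G,K,Z}.
W↔N: latent back-door arc(s) into W.
size 0: {}; under {} W still reaches {G,K,N,Z} ∋ N.
size 1: {G}, {K}, {Z}; under {G} W still reaches {K,N,Z} ∋ N.
size 2: {G,K}, {G,Z}, {K,Z}; under {G,K} W still reaches {N} ∋ N.
W↔N cannot be blocked by any observed set — no back-door set.
No mediator lies on a directed W→…→N path.
Neither criterion identifies P(N|do(W)) in this graph.

P(N|do(W)): not identifiable (no BD/FD set).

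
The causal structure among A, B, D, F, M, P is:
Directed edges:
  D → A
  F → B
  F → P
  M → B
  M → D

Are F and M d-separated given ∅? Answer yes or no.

Bayes-Ball from F | ∅ reaches {B,P}.
M ∉ reach(F|∅) ⇒ F ⊥ M | ∅.

Yes — F ⊥ M | ∅.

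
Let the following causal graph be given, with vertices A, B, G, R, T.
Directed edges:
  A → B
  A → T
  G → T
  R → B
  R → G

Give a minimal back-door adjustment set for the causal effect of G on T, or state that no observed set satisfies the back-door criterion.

G→T: minimal back-door set ∅.

desc(G)\{G}={T}; candidates ⊆ {A,B,R}.
∅: G⊥T given ∅ in G with G→· removed — back-door holds.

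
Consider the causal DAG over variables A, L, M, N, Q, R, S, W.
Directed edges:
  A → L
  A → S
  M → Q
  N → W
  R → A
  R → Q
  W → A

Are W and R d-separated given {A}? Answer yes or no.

No — W and R are d-connected given {A}.

Bayes-Ball from W | {A} reaches {N,Q,R}.
R ∈ reach(W|{A}) ⇒ W ⊥̸ R | {A}.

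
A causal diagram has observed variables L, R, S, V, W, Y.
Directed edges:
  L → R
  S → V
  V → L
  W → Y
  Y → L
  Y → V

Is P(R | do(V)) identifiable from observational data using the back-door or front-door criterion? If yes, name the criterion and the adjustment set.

desc(V)\{V}={L,R}; candidates ⊆ {S,W,Y}.
size 0: {}; under {} V still reaches {L,R,S,W,Y} ∋ R.
{Y}: V⊥R given {Y} in G with V→· removed — back-door holds.
P(R|do(V)) = Σ_{Y} P(R|V,Y)·P(Y).

P(R|do(V)): backdoor, adjust for {Y}.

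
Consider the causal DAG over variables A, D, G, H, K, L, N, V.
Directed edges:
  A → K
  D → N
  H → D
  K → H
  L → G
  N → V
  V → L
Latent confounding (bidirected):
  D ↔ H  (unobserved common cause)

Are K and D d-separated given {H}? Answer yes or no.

No — K and D are d-connected given {H}.

Bayes-Ball from K | {H} reaches {A,D,G,L,N,V}.
D ∈ reach(K|{H}) ⇒ K ⊥̸ D | {H}.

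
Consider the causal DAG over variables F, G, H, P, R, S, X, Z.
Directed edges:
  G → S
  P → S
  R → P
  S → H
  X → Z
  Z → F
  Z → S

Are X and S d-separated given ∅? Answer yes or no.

No — X and S are d-connected given ∅.

Bayes-Ball from X | ∅ reaches {F,H,S,Z}.
S ∈ reach(X|∅) ⇒ X ⊥̸ S | ∅.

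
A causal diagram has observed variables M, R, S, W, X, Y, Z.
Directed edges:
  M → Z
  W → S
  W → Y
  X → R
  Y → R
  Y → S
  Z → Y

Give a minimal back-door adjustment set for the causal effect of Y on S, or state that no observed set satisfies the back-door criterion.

desc(Y)\{Y}={R,S}; candidates ⊆ {M,W,X,Z}.
size 0: {}; under {} Y still reaches {M,S,W,Z} ∋ S.
{W}: Y⊥S given {W} in G with Y→· removed — back-door holds.

Y→S: minimal back-door set {W}.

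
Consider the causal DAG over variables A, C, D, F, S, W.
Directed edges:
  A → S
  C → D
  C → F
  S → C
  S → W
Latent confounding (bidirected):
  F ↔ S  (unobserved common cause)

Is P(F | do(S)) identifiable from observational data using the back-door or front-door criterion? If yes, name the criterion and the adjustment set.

desc(S)\{S}={C,D,F,W}; candidates ⊆ {A}.
S↔F: latent back-door arc(s) into S.
size 0: {}; under {} S still reaches {A,F} ∋ F.
size 1: {A}; under {A} S still reaches {F} ∋ F.
S↔F cannot be blocked by any observed set — no back-door set.
{C}: (i) intercepts every directed S→F path; (ii) no back-door S→{C}; (iii) {S} blocks every back-door {C}→F. Front-door holds.
P(F|do(S)) = Σ_{C} P(C|S) Σ_{S'} P(F|C,S')P(S').

P(F|do(S)): frontdoor, adjust for {C}.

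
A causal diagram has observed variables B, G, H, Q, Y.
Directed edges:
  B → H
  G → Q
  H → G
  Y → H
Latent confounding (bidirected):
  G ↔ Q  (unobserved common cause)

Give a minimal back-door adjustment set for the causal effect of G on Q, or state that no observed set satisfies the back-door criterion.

desc(G)\{G}={Q}; candidates ⊆ {B,H,Y}.
G↔Q: latent back-door arc(s) into G.
size 0: {}; under {} G still reaches {B,H,Q,Y} ∋ Q.
size 1: {B}, {H}, {Y}; under {B} G still reaches {H,Q,Y} ∋ Q.
size 2: {B,H}, {B,Y}, {H,Y}; under {B,H} G still reaches {Q} ∋ Q.
G↔Q cannot be blocked by any observed set — no back-door set.

G→Q: no observed back-door set.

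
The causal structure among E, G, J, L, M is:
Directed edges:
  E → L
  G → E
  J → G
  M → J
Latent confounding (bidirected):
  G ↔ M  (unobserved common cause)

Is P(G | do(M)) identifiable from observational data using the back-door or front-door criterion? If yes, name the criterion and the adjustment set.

P(G|do(M)): frontdoor, adjust for {J}.

desc(M)\{M}={E,G,J,L}; candidates ⊆ {—}.
M↔G: latent back-door arc(s) into M.
size 0: {}; under {} M still reaches {E,G,L} ∋ G.
M↔G cannot be blocked by any observed set — no back-door set.
{J}: (i) intercepts every directed M→G path; (ii) no back-door M→{J}; (iii) {M} blocks every back-door {J}→G. Front-door holds.
P(G|do(M)) = Σ_{J} P(J|M) Σ_{M'} P(G|J,M')P(M').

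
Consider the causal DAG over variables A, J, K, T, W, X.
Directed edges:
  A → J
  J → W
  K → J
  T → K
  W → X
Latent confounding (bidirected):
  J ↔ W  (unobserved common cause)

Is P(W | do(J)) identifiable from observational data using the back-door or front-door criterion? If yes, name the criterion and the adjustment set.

P(W|do(J)): not identifiable (no BD/FD set).

desc(J)\{J}={W,X}; candidates ⊆ {A,K,T}.
J↔W: latent back-door arc(s) into J.
size 0: {}; under {} J still reaches {A,K,T,W,X} ∋ W.
size 1: {A}, {K}, {T}; under {A} J still reaches {K,T,W,X} ∋ W.
size 2: {A,K}, {A,T}, {K,T}; under {A,K} J still reaches {W,X} ∋ W.
J↔W cannot be blocked by any observed set — no back-door set.
No mediator lies on a directed J→…→W path.
Neither criterion identifies P(W|do(J)) in this graph.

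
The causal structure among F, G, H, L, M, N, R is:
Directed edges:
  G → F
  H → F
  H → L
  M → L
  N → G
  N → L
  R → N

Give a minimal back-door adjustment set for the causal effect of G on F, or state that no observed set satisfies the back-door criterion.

desc(G)\{G}={F}; candidates ⊆ {H,L,M,N,R}.
∅: G⊥F given ∅ in G with G→· removed — back-door holds.

G→F: minimal back-door set ∅.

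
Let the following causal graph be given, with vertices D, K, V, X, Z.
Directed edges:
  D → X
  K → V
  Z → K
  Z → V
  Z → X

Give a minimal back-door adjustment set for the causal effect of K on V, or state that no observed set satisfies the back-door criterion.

K→V: minimal back-door set {Z}.

desc(K)\{K}={V}; candidates ⊆ {D,X,Z}.
size 0: {}; under {} K still reaches {V,X,Z} ∋ V.
{Z}: K⊥V given {Z} in G with K→· removed — back-door holds.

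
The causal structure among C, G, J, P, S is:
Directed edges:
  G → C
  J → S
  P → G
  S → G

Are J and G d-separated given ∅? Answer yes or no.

No — J and G are d-connected given ∅.

Bayes-Ball from J | ∅ reaches {C,G,S}.
G ∈ reach(J|∅) ⇒ J ⊥̸ G | ∅.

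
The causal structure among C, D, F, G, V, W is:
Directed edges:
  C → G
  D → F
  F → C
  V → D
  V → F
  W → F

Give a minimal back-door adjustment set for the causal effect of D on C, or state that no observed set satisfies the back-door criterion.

desc(D)\{D}={C,F,G}; candidates ⊆ {V,W}.
size 0: {}; under {} D still reaches {C,F,G,V} ∋ C.
{V}: D⊥C given {V} in G with D→· removed — back-door holds.

D→C: minimal back-door set {V}.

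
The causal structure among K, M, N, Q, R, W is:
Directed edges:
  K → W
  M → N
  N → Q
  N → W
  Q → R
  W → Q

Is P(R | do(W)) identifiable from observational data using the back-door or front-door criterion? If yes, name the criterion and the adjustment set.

desc(W)\{W}={Q,R}; candidates ⊆ {K,M,N}.
size 0: {}; under {} W still reaches {K,M,N,Q,R} ∋ R.
{N}: W⊥R given {N} in G with W→· removed — back-door holds.
P(R|do(W)) = Σ_{N} P(R|W,N)·P(N).

P(R|do(W)): backdoor, adjust for {N}.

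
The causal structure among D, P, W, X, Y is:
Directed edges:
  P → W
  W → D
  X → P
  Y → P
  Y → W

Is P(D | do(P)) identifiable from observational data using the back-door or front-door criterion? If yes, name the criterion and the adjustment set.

desc(P)\{P}={D,W}; candidates ⊆ {X,Y}.
size 0: {}; under {} P still reaches {D,W,X,Y} ∋ D.
{Y}: P⊥D given {Y} in G with P→· removed — back-door holds.
P(D|do(P)) = Σ_{Y} P(D|P,Y)·P(Y).

P(D|do(P)): backdoor, adjust for {Y}.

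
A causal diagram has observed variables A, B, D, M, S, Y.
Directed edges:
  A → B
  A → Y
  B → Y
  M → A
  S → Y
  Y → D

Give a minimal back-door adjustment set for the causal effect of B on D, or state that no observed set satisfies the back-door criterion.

desc(B)\{B}={D,Y}; candidates ⊆ {A,M,S}.
size 0: {}; under {} B still reaches {A,D,M,Y} ∋ D.
{A}: B⊥D given {A} in G with B→· removed — back-door holds.

B→D: minimal back-door set {A}.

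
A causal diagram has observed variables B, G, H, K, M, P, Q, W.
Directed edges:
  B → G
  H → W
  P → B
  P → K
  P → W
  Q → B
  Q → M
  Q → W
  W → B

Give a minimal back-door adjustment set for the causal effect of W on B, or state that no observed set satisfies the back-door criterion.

W→B: minimal back-door set {P, Q}.

desc(W)\{W}={B,G}; candidates ⊆ {H,K,M,P,Q}.
size 0: {}; under {} W still reaches {B,G,H,K,M,P,Q} ∋ B.
size 1: {H}, {K}, {M} …(+2); under {H} W still reaches {B,G,K,M,P,Q} ∋ B.
{P,Q}: W⊥B given {P,Q} in G with W→· removed — back-door holds.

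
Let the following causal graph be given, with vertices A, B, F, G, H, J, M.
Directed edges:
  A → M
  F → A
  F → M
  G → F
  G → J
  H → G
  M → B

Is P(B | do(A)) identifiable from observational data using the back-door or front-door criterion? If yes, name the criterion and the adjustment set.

desc(A)\{A}={B,M}; candidates ⊆ {F,G,H,J}.
size 0: {}; under {} A still reaches {B,F,G,H,J,M} ∋ B.
{F}: A⊥B given {F} in G with A→· removed — back-door holds.
P(B|do(A)) = Σ_{F} P(B|A,F)·P(F).

P(B|do(A)): backdoor, adjust for {F}.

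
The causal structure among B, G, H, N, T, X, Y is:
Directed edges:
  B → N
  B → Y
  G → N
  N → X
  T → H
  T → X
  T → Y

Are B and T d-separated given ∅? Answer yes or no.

Bayes-Ball from B | ∅ reaches {N,X,Y}.
T ∉ reach(B|∅) ⇒ B ⊥ T | ∅.

Yes — B ⊥ T | ∅.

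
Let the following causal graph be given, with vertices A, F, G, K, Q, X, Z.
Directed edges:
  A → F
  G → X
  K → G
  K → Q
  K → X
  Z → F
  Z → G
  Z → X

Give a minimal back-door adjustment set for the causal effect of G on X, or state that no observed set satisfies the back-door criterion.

desc(G)\{G}={X}; candidates ⊆ {A,F,K,Q,Z}.
size 0: {}; under {} G still reaches {F,K,Q,X,Z} ∋ X.
size 1: {A}, {F}, {K} …(+2); under {A} G still reaches {F,K,Q,X,Z} ∋ X.
{K,Z}: G⊥X given {K,Z} in G with G→· removed — back-door holds.

G→X: minimal back-door set {K, Z}.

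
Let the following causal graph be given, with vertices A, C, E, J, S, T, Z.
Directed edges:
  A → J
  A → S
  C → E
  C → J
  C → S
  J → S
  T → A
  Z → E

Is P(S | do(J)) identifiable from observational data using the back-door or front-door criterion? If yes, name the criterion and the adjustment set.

desc(J)\{J}={S}; candidates ⊆ {A,C,E,T,Z}.
size 0: {}; under {} J still reaches {A,C,E,S,T} ∋ S.
size 1: {A}, {C}, {E} …(+2); under {A} J still reaches {C,E,S} ∋ S.
{A,C}: J⊥S given {A,C} in G with J→· removed — back-door holds.
P(S|do(J)) = Σ_{A,C} P(S|J,A,C)·P(A,C).

P(S|do(J)): backdoor, adjust for {A, C}.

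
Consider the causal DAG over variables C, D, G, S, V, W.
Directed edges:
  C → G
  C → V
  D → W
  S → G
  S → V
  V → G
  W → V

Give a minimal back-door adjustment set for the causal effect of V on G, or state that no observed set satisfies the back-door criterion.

V→G: minimal back-door set {C, S}.

desc(V)\{V}={G}; candidates ⊆ {C,D,S,W}.
size 0: {}; under {} V still reaches {C,D,G,S,W} ∋ G.
size 1: {C}, {D}, {S} …(+1); under {C} V still reaches {D,G,S,W} ∋ G.
{C,S}: V⊥G given {C,S} in G with V→· removed — back-door holds.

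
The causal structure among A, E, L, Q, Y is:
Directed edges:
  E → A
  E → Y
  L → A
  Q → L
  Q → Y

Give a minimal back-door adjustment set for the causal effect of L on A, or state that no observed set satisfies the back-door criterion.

L→A: minimal back-door set ∅.

desc(L)\{L}={A}; candidates ⊆ {E,Q,Y}.
∅: L⊥A given ∅ in G with L→· removed — back-door holds.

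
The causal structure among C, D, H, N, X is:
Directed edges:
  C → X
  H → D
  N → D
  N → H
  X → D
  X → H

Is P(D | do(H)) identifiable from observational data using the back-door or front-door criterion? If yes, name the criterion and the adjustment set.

desc(H)\{H}={D}; candidates ⊆ {C,N,X}.
size 0: {}; under {} H still reaches {C,D,N,X} ∋ D.
size 1: {C}, {N}, {X}; under {C} H still reaches {D,N,X} ∋ D.
{N,X}: H⊥D given {N,X} in G with H→· removed — back-door holds.
P(D|do(H)) = Σ_{N,X} P(D|H,N,X)·P(N,X).

P(D|do(H)): backdoor, adjust for {N, X}.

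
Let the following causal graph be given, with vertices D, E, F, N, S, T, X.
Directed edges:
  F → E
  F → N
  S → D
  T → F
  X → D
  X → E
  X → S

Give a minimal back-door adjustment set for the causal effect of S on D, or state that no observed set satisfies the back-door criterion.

desc(S)\{S}={D}; candidates ⊆ {E,F,N,T,X}.
size 0: {}; under {} S still reaches {D,E,X} ∋ D.
{X}: S⊥D given {X} in G with S→· removed — back-door holds.

S→D: minimal back-door set {X}.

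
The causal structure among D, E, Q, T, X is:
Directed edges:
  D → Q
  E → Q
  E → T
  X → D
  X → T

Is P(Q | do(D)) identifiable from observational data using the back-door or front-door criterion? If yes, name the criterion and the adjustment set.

desc(D)\{D}={Q}; candidates ⊆ {E,T,X}.
∅: D⊥Q given ∅ in G with D→· removed — back-door holds.
P(Q|do(D)) = P(Q|D) — no adjustment needed.

P(Q|do(D)): backdoor, adjust for ∅.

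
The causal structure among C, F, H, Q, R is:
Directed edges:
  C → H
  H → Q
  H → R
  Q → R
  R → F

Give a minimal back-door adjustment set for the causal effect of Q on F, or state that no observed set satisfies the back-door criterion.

desc(Q)\{Q}={F,R}; candidates ⊆ {C,H}.
size 0: {}; under {} Q still reaches {C,F,H,R} ∋ F.
{H}: Q⊥F given {H} in G with Q→· removed — back-door holds.

Q→F: minimal back-door set {H}.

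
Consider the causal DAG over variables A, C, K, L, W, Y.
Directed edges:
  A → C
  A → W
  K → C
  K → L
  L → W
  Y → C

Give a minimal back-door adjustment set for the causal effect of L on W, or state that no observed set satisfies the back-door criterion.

desc(L)\{L}={W}; candidates ⊆ {A,C,K,Y}.
∅: L⊥W given ∅ in G with L→· removed — back-door holds.

L→W: minimal back-door set ∅.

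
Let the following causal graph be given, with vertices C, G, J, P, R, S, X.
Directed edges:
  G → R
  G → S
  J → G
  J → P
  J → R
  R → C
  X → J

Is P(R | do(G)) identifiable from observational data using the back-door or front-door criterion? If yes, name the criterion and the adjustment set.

desc(G)\{G}={C,R,S}; candidates ⊆ {J,P,X}.
size 0: {}; under {} G still reaches {C,J,P,R,X} ∋ R.
{J}: G⊥R given {J} in G with G→· removed — back-door holds.
P(R|do(G)) = Σ_{J} P(R|G,J)·P(J).

P(R|do(G)): backdoor, adjust for {J}.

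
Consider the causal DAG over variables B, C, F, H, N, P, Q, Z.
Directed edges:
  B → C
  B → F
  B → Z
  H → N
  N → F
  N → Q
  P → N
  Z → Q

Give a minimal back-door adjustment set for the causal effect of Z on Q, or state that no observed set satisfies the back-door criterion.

Z→Q: minimal back-door set ∅.

desc(Z)\{Z}={Q}; candidates ⊆ {B,C,F,H,N,P}.
∅: Z⊥Q given ∅ in G with Z→· removed — back-door holds.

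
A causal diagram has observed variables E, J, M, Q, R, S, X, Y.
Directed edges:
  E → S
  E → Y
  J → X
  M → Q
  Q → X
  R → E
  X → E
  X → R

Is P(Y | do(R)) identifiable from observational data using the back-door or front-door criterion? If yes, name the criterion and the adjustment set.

desc(R)\{R}={E,S,Y}; candidates ⊆ {J,M,Q,X}.
size 0: {}; under {} R still reaches {E,J,M,Q,S,X,Y} ∋ Y.
{X}: R⊥Y given {X} in G with R→· removed — back-door holds.
P(Y|do(R)) = Σ_{X} P(Y|R,X)·P(X).

P(Y|do(R)): backdoor, adjust for {X}.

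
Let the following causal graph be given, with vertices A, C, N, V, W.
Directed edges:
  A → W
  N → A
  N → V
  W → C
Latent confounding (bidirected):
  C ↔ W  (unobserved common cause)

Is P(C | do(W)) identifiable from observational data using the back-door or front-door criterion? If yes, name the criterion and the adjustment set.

P(C|do(W)): not identifiable (no BD/FD set).

desc(W)\{W}={C}; candidates ⊆ {A,N,V}.
W↔C: latent back-door arc(s) into W.
size 0: {}; under {} W still reaches {A,C,N,V} ∋ C.
size 1: {A}, {N}, {V}; under {A} W still reaches {C} ∋ C.
size 2: {A,N}, {A,V}, {N,V}; under {A,N} W still reaches {C} ∋ C.
W↔C cannot be blocked by any observed set — no back-door set.
No mediator lies on a directed W→…→C path.
Neither criterion identifies P(C|do(W)) in this graph.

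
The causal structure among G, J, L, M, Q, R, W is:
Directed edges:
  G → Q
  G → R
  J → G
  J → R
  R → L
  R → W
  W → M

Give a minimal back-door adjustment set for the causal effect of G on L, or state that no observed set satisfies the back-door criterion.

G→L: minimal back-door set {J}.

desc(G)\{G}={L,M,Q,R,W}; candidates ⊆ {J}.
size 0: {}; under {} G still reaches {J,L,M,R,W} ∋ L.
{J}: G⊥L given {J} in G with G→· removed — back-door holds.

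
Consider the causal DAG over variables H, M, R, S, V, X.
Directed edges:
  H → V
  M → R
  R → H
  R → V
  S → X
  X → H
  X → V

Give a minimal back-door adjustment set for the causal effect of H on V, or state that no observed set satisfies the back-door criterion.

H→V: minimal back-door set {R, X}.

desc(H)\{H}={V}; candidates ⊆ {M,R,S,X}.
size 0: {}; under {} H still reaches {M,R,S,V,X} ∋ V.
size 1: {M}, {R}, {S} …(+1); under {M} H still reaches {R,S,V,X} ∋ V.
{R,X}: H⊥V given {R,X} in G with H→· removed — back-door holds.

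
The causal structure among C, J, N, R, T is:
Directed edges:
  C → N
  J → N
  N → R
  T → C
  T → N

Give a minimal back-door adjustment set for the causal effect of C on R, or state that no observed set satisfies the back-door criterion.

desc(C)\{C}={N,R}; candidates ⊆ {J,T}.
size 0: {}; under {} C still reaches {N,R,T} ∋ R.
{T}: C⊥R given {T} in G with C→· removed — back-door holds.

C→R: minimal back-door set {T}.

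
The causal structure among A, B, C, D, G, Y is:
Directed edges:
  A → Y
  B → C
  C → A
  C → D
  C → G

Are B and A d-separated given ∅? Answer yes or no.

No — B and A are d-connected given ∅.

Bayes-Ball from B | ∅ reaches {A,C,D,G,Y}.
A ∈ reach(B|∅) ⇒ B ⊥̸ A | ∅.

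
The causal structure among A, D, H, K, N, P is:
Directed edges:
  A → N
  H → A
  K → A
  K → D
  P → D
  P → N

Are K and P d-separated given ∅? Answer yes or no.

Bayes-Ball from K | ∅ reaches {A,D,N}.
P ∉ reach(K|∅) ⇒ K ⊥ P | ∅.

Yes — K ⊥ P | ∅.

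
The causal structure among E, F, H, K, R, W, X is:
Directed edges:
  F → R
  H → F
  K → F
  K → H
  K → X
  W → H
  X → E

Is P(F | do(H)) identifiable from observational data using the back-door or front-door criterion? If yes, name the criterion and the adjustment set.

desc(H)\{H}={F,R}; candidates ⊆ {E,K,W,X}.
size 0: {}; under {} H still reaches {E,F,K,R,W,X} ∋ F.
{K}: H⊥F given {K} in G with H→· removed — back-door holds.
P(F|do(H)) = Σ_{K} P(F|H,K)·P(K).

P(F|do(H)): backdoor, adjust for {K}.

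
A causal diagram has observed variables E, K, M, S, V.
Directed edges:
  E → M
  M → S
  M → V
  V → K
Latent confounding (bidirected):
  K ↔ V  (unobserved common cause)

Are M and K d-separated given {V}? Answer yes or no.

Bayes-Ball from M | {V} reaches {E,K,S}.
K ∈ reach(M|{V}) ⇒ M ⊥̸ K | {V}.

No — M and K are d-connected given {V}.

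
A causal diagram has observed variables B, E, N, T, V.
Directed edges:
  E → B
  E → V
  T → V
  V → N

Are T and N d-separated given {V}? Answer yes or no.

Yes — T ⊥ N | {V}.

Bayes-Ball from T | {V} reaches {B,E}.
N ∉ reach(T|{V}) ⇒ T ⊥ N | {V}.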